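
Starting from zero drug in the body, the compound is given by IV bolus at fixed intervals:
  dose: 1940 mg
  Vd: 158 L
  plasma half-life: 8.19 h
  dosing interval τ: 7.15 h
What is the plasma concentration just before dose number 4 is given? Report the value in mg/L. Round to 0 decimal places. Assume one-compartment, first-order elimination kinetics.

C₀ per dose = Dose / Vd = 1940 / 158 = 12.28 mg/L
k = ln2 / t½ = 0.693147 / 8.19 = 0.08463 h⁻¹
Fraction remaining after one interval: r = e^(−kτ) = e^(−0.08463 × 7.15) = 0.5460
Before dose 4, 3 doses have been given (aged 1τ, 2τ, 3τ).
C_trough = C₀ × (r + r² + … + r^3) = C₀ × r(1−r^3)/(1−r)
        = 12.28 × 0.5460 × (1 − 0.1628) / (1 − 0.5460) = 12.36 mg/L

12 mg/L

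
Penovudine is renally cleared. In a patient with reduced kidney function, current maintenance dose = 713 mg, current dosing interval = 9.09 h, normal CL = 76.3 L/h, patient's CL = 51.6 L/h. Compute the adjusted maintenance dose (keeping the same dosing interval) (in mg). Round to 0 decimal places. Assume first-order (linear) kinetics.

482 mg

To keep the same average steady-state level, dosing rate must scale with clearance.
CL ratio = 51.6 / 76.3 = 0.6763
New dose (same interval) = 713 × 0.6763 = 482.2 mg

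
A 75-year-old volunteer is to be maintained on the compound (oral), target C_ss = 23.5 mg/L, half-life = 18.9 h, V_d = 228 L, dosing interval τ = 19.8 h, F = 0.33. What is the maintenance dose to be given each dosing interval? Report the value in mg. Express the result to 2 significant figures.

k = ln2 / t½ = 0.693147 / 18.9 = 0.03667 h⁻¹
CL = k × Vd = 0.03667 × 228 = 8.361 L/h
At steady state, F × (Dose/τ) = Css × CL.
Dose = Css × CL × τ / F = 23.5 × 8.361 × 19.8 / 0.33 = 11790 mg

12000 mg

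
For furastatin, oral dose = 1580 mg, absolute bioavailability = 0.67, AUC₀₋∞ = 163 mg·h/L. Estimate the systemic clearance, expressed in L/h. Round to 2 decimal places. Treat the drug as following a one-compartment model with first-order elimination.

CL = F·Dose / AUC = 0.67 × 1580 / 163 = 6.494 L/h

6.49 L/h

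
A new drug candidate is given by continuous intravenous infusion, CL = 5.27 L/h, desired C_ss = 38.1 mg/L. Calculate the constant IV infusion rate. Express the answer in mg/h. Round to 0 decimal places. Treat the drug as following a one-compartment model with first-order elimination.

At steady state, infusion rate R₀ = Css × CL = 38.1 × 5.270 = 200.8 mg/h

201 mg/h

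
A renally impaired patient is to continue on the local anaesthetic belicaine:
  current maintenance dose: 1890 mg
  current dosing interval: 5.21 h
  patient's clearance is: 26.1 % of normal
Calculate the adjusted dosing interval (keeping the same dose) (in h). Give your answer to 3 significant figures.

To keep the same average steady-state level, dosing rate must scale with clearance.
CL ratio = 26.1 / 100 = 0.2610
New interval (same dose) = 5.21 / 0.2610 = 19.96 h

20.0 h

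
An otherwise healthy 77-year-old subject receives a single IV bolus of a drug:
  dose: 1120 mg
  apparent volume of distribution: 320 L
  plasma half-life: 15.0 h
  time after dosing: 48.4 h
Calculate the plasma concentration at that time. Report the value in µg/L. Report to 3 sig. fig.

C₀ = Dose / Vd = 1120 / 320 = 3.500 mg/L
k = ln2 / t½ = 0.693147 / 15.0 = 0.04621 h⁻¹
C = C₀ · e^(−k·t) = 3.500 × e^(−0.04621 × 48.4)
  = 3.500 × 0.1068 = 0.3738 mg/L
Convert: 0.3738 mg/L × 1000 = 373.8 µg/L

374 µg/L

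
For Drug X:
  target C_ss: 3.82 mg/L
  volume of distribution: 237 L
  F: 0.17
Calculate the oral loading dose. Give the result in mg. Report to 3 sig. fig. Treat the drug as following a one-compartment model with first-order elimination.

LD = Css × Vd / F = 3.82 × 237 / 0.17 = 5326 mg

5330 mg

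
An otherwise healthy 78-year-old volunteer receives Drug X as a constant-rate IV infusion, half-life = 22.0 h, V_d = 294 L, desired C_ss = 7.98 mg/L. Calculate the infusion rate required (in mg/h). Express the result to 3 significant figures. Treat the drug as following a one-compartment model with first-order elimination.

k = ln2 / t½ = 0.693147 / 22.0 = 0.03151 h⁻¹
CL = k × Vd = 0.03151 × 294 = 9.264 L/h
At steady state, infusion rate R₀ = Css × CL = 7.98 × 9.264 = 73.93 mg/h

73.9 mg/h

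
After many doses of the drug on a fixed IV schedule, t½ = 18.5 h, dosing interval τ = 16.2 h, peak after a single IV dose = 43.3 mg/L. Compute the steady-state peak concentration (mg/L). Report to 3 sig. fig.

k = ln2 / t½ = 0.693147 / 18.5 = 0.03747 h⁻¹
e^(−kτ) = e^(−0.03747 × 16.2) = 0.5450
Accumulation ratio R = 1 / (1 − e^(−kτ)) = 1 / (1 − 0.5450) = 2.198
Steady-state peak = C₀ × R = 43.3 × 2.198 = 95.17 mg/L

95.2 mg/L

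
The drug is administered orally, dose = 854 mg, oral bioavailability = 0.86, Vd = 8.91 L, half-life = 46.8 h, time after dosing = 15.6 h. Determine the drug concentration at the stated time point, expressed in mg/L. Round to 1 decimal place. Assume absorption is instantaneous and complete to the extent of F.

65.4 mg/L

Amount reaching circulation = F × Dose = 0.86 × 854.0 = 734.4 mg
C₀ = F·Dose / Vd = 734.4 / 8.91 = 82.42 mg/L
k = ln2 / t½ = 0.693147 / 46.8 = 0.01481 h⁻¹
C = C₀ · e^(−k·t) = 82.42 × e^(−0.01481 × 15.6)
  = 82.42 × 0.7937 = 65.42 mg/L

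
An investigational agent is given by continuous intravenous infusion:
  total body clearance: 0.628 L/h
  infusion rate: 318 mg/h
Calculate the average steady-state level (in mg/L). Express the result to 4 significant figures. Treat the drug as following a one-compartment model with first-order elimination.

At steady state Css = R₀ / CL = 318 / 0.6280 = 506.4 mg/L

506.4 mg/L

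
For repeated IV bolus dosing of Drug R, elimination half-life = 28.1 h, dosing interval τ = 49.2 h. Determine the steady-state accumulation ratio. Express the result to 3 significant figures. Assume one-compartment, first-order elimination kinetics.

1.42

k = ln2 / t½ = 0.693147 / 28.1 = 0.02467 h⁻¹
e^(−kτ) = e^(−0.02467 × 49.2) = 0.2971
Accumulation ratio R = 1 / (1 − e^(−kτ)) = 1 / (1 − 0.2971) = 1.423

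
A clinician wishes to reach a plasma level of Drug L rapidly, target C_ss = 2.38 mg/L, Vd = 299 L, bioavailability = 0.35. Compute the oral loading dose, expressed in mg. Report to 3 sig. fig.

2030 mg

LD = Css × Vd / F = 2.38 × 299 / 0.35 = 2033 mg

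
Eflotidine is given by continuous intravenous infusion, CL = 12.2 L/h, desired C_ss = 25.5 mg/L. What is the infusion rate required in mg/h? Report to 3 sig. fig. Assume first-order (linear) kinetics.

311 mg/h

At steady state, infusion rate R₀ = Css × CL = 25.5 × 12.20 = 311.1 mg/h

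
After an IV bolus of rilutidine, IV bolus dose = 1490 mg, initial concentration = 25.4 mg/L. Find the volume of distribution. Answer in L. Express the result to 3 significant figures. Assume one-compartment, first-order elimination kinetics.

Vd = Dose / C₀ = 1490 / 25.4 = 58.66 L

58.7 L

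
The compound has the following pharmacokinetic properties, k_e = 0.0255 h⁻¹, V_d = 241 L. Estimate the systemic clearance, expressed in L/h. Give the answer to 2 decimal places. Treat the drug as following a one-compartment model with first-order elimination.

CL = k × Vd = 0.0255 × 241 = 6.146 L/h

6.15 L/h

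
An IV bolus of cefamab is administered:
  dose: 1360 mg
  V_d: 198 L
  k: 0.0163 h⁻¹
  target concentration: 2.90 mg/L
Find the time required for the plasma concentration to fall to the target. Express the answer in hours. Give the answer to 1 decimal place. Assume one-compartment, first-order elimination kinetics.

52.9 h

C₀ = Dose / Vd = 1360 / 198 = 6.869 mg/L
t = ln(C₀ / C) / k = ln(6.869 / 2.90) / 0.01630
  = ln(2.369) / 0.01630 = 0.8625 / 0.01630 = 52.91 h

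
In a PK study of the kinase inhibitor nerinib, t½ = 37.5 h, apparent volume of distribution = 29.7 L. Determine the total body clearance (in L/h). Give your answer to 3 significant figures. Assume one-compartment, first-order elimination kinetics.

0.549 L/h

k = ln2 / t½ = 0.693147 / 37.5 = 0.01848 h⁻¹
CL = k × Vd = 0.01848 × 29.7 = 0.5489 L/h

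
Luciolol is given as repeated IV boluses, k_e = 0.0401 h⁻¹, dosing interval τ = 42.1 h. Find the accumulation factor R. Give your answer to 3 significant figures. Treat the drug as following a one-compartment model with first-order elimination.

1.23

e^(−kτ) = e^(−0.04010 × 42.1) = 0.1849
Accumulation ratio R = 1 / (1 − e^(−kτ)) = 1 / (1 − 0.1849) = 1.227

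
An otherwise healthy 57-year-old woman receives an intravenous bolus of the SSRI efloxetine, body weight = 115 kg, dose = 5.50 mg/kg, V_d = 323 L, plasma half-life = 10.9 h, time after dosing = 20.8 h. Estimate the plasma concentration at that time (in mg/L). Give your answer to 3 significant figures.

0.522 mg/L

Total dose = 5.50 × 115 = 632.5 mg
C₀ = Dose / Vd = 632.5 / 323 = 1.958 mg/L
k = ln2 / t½ = 0.693147 / 10.9 = 0.06359 h⁻¹
C = C₀ · e^(−k·t) = 1.958 × e^(−0.06359 × 20.8)
  = 1.958 × 0.2664 = 0.5216 mg/L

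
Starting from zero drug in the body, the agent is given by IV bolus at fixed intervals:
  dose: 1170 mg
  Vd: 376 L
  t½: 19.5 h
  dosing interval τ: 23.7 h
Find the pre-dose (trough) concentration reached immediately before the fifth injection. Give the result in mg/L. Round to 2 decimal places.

C₀ per dose = Dose / Vd = 1170 / 376 = 3.112 mg/L
k = ln2 / t½ = 0.693147 / 19.5 = 0.03555 h⁻¹
Fraction remaining after one interval: r = e^(−kτ) = e^(−0.03555 × 23.7) = 0.4306
Before dose 5, 4 doses have been given (aged 1τ, 2τ, 3τ, 4τ).
C_trough = C₀ × (r + r² + … + r^4) = C₀ × r(1−r^4)/(1−r)
        = 3.112 × 0.4306 × (1 − 0.03438) / (1 − 0.4306) = 2.272 mg/L

2.27 mg/L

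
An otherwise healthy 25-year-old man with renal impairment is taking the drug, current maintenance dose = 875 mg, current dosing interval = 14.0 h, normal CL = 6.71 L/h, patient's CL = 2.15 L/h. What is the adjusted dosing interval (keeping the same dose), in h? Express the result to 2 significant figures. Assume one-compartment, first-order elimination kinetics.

To keep the same average steady-state level, dosing rate must scale with clearance.
CL ratio = 2.15 / 6.71 = 0.3204
New interval (same dose) = 14.0 / 0.3204 = 43.70 h

44 h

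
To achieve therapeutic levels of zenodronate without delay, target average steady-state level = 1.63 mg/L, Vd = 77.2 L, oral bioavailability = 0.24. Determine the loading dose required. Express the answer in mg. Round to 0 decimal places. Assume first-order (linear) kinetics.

LD = Css × Vd / F = 1.63 × 77.2 / 0.24 = 524.3 mg

524 mg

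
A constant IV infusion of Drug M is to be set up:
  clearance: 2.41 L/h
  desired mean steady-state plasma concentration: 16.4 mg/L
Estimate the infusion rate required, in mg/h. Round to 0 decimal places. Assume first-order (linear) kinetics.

40 mg/h

At steady state, infusion rate R₀ = Css × CL = 16.4 × 2.410 = 39.52 mg/h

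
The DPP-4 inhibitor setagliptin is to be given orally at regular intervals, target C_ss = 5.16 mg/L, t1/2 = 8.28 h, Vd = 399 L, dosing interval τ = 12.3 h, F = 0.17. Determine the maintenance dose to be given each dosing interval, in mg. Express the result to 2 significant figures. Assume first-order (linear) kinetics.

k = ln2 / t½ = 0.693147 / 8.28 = 0.08371 h⁻¹
CL = k × Vd = 0.08371 × 399 = 33.40 L/h
At steady state, F × (Dose/τ) = Css × CL.
Dose = Css × CL × τ / F = 5.16 × 33.40 × 12.3 / 0.17 = 12470 mg

12000 mg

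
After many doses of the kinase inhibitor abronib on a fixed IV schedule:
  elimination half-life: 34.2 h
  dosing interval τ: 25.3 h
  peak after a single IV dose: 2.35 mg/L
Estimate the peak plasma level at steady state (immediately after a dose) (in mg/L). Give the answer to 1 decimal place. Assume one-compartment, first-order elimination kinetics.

k = ln2 / t½ = 0.693147 / 34.2 = 0.02027 h⁻¹
e^(−kτ) = e^(−0.02027 × 25.3) = 0.5988
Accumulation ratio R = 1 / (1 − e^(−kτ)) = 1 / (1 − 0.5988) = 2.493
Steady-state peak = C₀ × R = 2.35 × 2.493 = 5.859 mg/L

5.9 mg/L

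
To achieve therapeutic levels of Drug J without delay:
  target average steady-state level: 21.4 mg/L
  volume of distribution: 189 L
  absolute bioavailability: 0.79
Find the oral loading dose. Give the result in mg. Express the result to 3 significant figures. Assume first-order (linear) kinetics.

LD = Css × Vd / F = 21.4 × 189 / 0.79 = 5120 mg

5120 mg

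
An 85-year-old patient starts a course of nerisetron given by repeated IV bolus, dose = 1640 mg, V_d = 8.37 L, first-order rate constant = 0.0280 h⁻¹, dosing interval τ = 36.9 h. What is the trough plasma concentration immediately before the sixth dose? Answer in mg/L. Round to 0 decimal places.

108 mg/L

C₀ per dose = Dose / Vd = 1640 / 8.37 = 195.9 mg/L
Fraction remaining after one interval: r = e^(−kτ) = e^(−0.02800 × 36.9) = 0.3559
Before dose 6, 5 doses have been given (aged 1τ, 2τ, 3τ, 4τ, 5τ).
C_trough = C₀ × (r + r² + … + r^5) = C₀ × r(1−r^5)/(1−r)
        = 195.9 × 0.3559 × (1 − 0.005710) / (1 − 0.3559) = 107.6 mg/L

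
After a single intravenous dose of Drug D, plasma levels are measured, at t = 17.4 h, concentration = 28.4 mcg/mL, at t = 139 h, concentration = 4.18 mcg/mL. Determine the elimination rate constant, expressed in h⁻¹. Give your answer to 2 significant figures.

k = ln(C₁/C₂) / (t₂ − t₁) = ln(28.4/4.18) / (139 − 17.4)
  = 1.916 / 121.6 = 0.01576 h⁻¹

0.016 h⁻¹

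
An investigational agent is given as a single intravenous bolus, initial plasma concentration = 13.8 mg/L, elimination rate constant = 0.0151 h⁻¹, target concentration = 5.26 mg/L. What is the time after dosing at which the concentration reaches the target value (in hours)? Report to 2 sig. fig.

64 h

t = ln(C₀ / C) / k = ln(13.80 / 5.26) / 0.01510
  = ln(2.624) / 0.01510 = 0.9647 / 0.01510 = 63.89 h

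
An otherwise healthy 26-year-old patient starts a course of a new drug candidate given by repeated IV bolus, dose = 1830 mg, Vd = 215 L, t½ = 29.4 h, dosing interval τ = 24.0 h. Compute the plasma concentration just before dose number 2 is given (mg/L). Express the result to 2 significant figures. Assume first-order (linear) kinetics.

4.8 mg/L

C₀ per dose = Dose / Vd = 1830 / 215 = 8.512 mg/L
k = ln2 / t½ = 0.693147 / 29.4 = 0.02358 h⁻¹
Fraction remaining after one interval: r = e^(−kτ) = e^(−0.02358 × 24.0) = 0.5678
Before dose 2, 1 dose has been given (aged 1τ).
C_trough = C₀ × r = 8.512 × 0.5678 = 4.833 mg/L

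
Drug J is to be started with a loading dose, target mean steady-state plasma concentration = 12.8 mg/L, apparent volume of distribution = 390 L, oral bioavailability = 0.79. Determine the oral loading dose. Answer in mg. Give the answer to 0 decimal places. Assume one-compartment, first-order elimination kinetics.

LD = Css × Vd / F = 12.8 × 390 / 0.79 = 6319 mg

6319 mg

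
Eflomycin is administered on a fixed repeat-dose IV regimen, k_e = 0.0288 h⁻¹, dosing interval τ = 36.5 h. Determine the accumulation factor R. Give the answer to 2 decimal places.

e^(−kτ) = e^(−0.02880 × 36.5) = 0.3495
Accumulation ratio R = 1 / (1 − e^(−kτ)) = 1 / (1 − 0.3495) = 1.537

1.54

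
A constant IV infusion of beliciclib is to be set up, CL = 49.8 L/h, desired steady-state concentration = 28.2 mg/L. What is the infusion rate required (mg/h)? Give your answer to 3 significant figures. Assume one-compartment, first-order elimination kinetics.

At steady state, infusion rate R₀ = Css × CL = 28.2 × 49.80 = 1404 mg/h

1400 mg/h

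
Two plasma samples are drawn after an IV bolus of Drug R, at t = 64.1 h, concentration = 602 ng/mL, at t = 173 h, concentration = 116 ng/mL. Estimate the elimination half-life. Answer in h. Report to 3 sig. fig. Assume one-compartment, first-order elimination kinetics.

k = ln(C₁/C₂) / (t₂ − t₁) = ln(602/116) / (173 − 64.1)
  = 1.647 / 108.9 = 0.01512 h⁻¹
t½ = ln2 / k = 0.693147 / 0.01512 = 45.84 h

45.8 h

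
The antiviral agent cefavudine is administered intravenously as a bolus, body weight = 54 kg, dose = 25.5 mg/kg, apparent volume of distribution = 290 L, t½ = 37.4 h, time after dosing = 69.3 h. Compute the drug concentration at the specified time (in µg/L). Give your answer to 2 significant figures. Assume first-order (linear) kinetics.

1300 µg/L

Total dose = 25.5 × 54 = 1377 mg
C₀ = Dose / Vd = 1377 / 290 = 4.748 mg/L
k = ln2 / t½ = 0.693147 / 37.4 = 0.01853 h⁻¹
C = C₀ · e^(−k·t) = 4.748 × e^(−0.01853 × 69.3)
  = 4.748 × 0.2769 = 1.315 mg/L
Convert: 1.315 mg/L × 1000 = 1315 µg/L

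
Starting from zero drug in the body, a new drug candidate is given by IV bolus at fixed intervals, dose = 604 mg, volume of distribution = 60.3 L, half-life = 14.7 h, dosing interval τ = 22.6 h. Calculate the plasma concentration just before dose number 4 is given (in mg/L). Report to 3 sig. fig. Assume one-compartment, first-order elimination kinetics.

5.05 mg/L

C₀ per dose = Dose / Vd = 604 / 60.3 = 10.02 mg/L
k = ln2 / t½ = 0.693147 / 14.7 = 0.04715 h⁻¹
Fraction remaining after one interval: r = e^(−kτ) = e^(−0.04715 × 22.6) = 0.3445
Before dose 4, 3 doses have been given (aged 1τ, 2τ, 3τ).
C_trough = C₀ × (r + r² + … + r^3) = C₀ × r(1−r^3)/(1−r)
        = 10.02 × 0.3445 × (1 − 0.04089) / (1 − 0.3445) = 5.051 mg/L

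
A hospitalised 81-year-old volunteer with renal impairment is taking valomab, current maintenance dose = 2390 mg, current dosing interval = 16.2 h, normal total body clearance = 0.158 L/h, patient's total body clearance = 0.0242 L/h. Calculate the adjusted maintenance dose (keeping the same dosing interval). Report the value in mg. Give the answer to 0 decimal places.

366 mg

To keep the same average steady-state level, dosing rate must scale with clearance.
CL ratio = 0.0242 / 0.158 = 0.1532
New dose (same interval) = 2390 × 0.1532 = 366.1 mg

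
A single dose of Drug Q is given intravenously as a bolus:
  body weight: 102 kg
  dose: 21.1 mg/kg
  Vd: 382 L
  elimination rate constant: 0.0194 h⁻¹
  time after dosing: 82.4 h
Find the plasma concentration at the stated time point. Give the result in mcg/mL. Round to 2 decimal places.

Total dose = 21.1 × 102 = 2152 mg
C₀ = Dose / Vd = 2152 / 382 = 5.634 mg/L
C = C₀ · e^(−k·t) = 5.634 × e^(−0.01940 × 82.4)
  = 5.634 × 0.2022 = 1.139 mg/L
(1.139 mg/L = 1.139 mcg/mL)

1.14 mcg/mL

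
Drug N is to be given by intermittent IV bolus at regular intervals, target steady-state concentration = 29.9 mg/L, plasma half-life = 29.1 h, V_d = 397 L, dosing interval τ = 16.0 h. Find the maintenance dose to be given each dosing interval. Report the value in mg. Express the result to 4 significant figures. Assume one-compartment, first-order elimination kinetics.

4524 mg

k = ln2 / t½ = 0.693147 / 29.1 = 0.02382 h⁻¹
CL = k × Vd = 0.02382 × 397 = 9.457 L/h
At steady state, Dose/τ = Css × CL.
Dose = Css × CL × τ = 29.9 × 9.457 × 16.0 = 4524 mg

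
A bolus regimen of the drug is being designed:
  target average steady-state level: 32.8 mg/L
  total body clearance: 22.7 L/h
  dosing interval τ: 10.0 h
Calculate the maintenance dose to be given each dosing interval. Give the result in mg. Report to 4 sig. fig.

At steady state, Dose/τ = Css × CL.
Dose = Css × CL × τ = 32.8 × 22.70 × 10.0 = 7446 mg

7446 mg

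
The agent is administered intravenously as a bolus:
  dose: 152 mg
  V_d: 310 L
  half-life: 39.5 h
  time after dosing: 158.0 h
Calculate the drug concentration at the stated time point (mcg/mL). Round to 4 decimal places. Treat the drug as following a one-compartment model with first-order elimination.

C₀ = Dose / Vd = 152.0 / 310 = 0.4903 mg/L
k = ln2 / t½ = 0.693147 / 39.5 = 0.01755 h⁻¹
t / t½ = 158.0 / 39.5 = 4 half-lives
C = C₀ × (1/2)^4 = 0.4903 × 0.06250 = 0.03064 mg/L
(0.03064 mg/L = 0.03064 mcg/mL)

0.0306 mcg/mL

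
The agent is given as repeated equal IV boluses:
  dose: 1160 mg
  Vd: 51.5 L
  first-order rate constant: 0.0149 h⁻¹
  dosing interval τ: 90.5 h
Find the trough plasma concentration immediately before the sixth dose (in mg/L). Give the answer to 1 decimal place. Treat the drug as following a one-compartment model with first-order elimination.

C₀ per dose = Dose / Vd = 1160 / 51.5 = 22.52 mg/L
Fraction remaining after one interval: r = e^(−kτ) = e^(−0.01490 × 90.5) = 0.2596
Before dose 6, 5 doses have been given (aged 1τ, 2τ, 3τ, 4τ, 5τ).
C_trough = C₀ × (r + r² + … + r^5) = C₀ × r(1−r^5)/(1−r)
        = 22.52 × 0.2596 × (1 − 0.001179) / (1 − 0.2596) = 7.887 mg/L

7.9 mg/L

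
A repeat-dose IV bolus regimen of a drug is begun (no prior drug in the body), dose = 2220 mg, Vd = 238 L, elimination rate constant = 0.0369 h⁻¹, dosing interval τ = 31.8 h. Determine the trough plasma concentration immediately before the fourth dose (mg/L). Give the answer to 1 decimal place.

4.1 mg/L

C₀ per dose = Dose / Vd = 2220 / 238 = 9.328 mg/L
Fraction remaining after one interval: r = e^(−kτ) = e^(−0.03690 × 31.8) = 0.3093
Before dose 4, 3 doses have been given (aged 1τ, 2τ, 3τ).
C_trough = C₀ × (r + r² + … + r^3) = C₀ × r(1−r^3)/(1−r)
        = 9.328 × 0.3093 × (1 − 0.02959) / (1 − 0.3093) = 4.054 mg/L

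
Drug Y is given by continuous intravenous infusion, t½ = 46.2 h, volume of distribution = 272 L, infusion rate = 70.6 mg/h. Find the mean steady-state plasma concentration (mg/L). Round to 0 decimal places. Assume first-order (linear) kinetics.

17 mg/L

k = ln2 / t½ = 0.693147 / 46.2 = 0.01500 h⁻¹
CL = k × Vd = 0.01500 × 272 = 4.080 L/h
At steady state Css = R₀ / CL = 70.6 / 4.080 = 17.30 mg/L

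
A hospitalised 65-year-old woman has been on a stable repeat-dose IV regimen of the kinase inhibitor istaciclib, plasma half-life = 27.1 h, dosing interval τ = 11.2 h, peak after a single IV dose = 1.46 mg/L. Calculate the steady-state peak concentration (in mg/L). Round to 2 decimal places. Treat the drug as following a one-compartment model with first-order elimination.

k = ln2 / t½ = 0.693147 / 27.1 = 0.02558 h⁻¹
e^(−kτ) = e^(−0.02558 × 11.2) = 0.7509
Accumulation ratio R = 1 / (1 − e^(−kτ)) = 1 / (1 − 0.7509) = 4.014
Steady-state peak = C₀ × R = 1.46 × 4.014 = 5.860 mg/L

5.86 mg/L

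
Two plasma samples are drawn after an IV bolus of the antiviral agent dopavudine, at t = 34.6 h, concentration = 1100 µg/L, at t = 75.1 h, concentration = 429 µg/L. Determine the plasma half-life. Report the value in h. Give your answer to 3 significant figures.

29.8 h

k = ln(C₁/C₂) / (t₂ − t₁) = ln(1100/429) / (75.1 − 34.6)
  = 0.9416 / 40.50 = 0.02325 h⁻¹
t½ = ln2 / k = 0.693147 / 0.02325 = 29.81 h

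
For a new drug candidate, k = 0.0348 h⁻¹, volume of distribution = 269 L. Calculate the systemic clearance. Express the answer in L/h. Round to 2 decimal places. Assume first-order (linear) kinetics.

CL = k × Vd = 0.0348 × 269 = 9.361 L/h

9.36 L/h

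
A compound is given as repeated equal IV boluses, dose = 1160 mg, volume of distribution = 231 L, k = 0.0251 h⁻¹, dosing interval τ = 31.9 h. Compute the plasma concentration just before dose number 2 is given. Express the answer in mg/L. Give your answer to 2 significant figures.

2.3 mg/L

C₀ per dose = Dose / Vd = 1160 / 231 = 5.022 mg/L
Fraction remaining after one interval: r = e^(−kτ) = e^(−0.02510 × 31.9) = 0.4490
Before dose 2, 1 dose has been given (aged 1τ).
C_trough = C₀ × r = 5.022 × 0.4490 = 2.255 mg/L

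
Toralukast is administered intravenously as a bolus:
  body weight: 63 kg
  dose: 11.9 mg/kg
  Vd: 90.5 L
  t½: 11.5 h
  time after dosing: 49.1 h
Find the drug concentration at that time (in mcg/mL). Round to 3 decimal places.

0.430 mcg/mL

Total dose = 11.9 × 63 = 749.7 mg
C₀ = Dose / Vd = 749.7 / 90.5 = 8.284 mg/L
k = ln2 / t½ = 0.693147 / 11.5 = 0.06027 h⁻¹
C = C₀ · e^(−k·t) = 8.284 × e^(−0.06027 × 49.1)
  = 8.284 × 0.05186 = 0.4296 mg/L
(0.4296 mg/L = 0.4296 mcg/mL)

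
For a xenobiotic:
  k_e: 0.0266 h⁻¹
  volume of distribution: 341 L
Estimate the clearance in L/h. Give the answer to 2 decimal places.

9.07 L/h

CL = k × Vd = 0.0266 × 341 = 9.071 L/h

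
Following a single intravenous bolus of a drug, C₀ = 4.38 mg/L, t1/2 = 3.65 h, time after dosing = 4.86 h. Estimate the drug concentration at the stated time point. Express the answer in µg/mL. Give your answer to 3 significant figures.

1.74 µg/mL

k = ln2 / t½ = 0.693147 / 3.65 = 0.1899 h⁻¹
C = C₀ · e^(−k·t) = 4.380 × e^(−0.1899 × 4.86)
  = 4.380 × 0.3974 = 1.741 mg/L
(1.741 mg/L = 1.741 µg/mL)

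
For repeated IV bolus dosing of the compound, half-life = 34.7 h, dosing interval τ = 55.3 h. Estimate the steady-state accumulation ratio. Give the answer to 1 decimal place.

1.5

k = ln2 / t½ = 0.693147 / 34.7 = 0.01998 h⁻¹
e^(−kτ) = e^(−0.01998 × 55.3) = 0.3312
Accumulation ratio R = 1 / (1 − e^(−kτ)) = 1 / (1 − 0.3312) = 1.495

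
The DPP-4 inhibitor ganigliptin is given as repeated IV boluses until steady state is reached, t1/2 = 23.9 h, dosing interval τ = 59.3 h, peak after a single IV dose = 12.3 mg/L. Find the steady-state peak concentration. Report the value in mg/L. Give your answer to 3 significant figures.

15.0 mg/L

k = ln2 / t½ = 0.693147 / 23.9 = 0.02900 h⁻¹
e^(−kτ) = e^(−0.02900 × 59.3) = 0.1791
Accumulation ratio R = 1 / (1 − e^(−kτ)) = 1 / (1 − 0.1791) = 1.218
Steady-state peak = C₀ × R = 12.3 × 1.218 = 14.98 mg/L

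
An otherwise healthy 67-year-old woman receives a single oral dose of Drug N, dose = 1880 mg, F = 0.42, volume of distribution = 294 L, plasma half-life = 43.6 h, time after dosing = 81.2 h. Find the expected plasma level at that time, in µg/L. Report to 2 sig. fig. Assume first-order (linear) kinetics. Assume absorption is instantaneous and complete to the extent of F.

740 µg/L

Amount reaching circulation = F × Dose = 0.42 × 1880 = 789.6 mg
C₀ = F·Dose / Vd = 789.6 / 294 = 2.686 mg/L
k = ln2 / t½ = 0.693147 / 43.6 = 0.01590 h⁻¹
C = C₀ · e^(−k·t) = 2.686 × e^(−0.01590 × 81.2)
  = 2.686 × 0.2750 = 0.7387 mg/L
Convert: 0.7387 mg/L × 1000 = 738.7 µg/L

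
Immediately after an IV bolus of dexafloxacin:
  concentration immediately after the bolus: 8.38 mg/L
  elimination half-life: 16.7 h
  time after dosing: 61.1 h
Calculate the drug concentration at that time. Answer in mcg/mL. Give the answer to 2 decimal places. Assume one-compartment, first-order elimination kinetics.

k = ln2 / t½ = 0.693147 / 16.7 = 0.04151 h⁻¹
C = C₀ · e^(−k·t) = 8.380 × e^(−0.04151 × 61.1)
  = 8.380 × 0.07916 = 0.6634 mg/L
(0.6634 mg/L = 0.6634 mcg/mL)

0.66 mcg/mL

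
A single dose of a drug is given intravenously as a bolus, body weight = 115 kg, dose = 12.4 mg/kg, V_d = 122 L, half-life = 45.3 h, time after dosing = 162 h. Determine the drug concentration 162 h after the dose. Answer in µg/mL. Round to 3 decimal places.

0.980 µg/mL

Total dose = 12.4 × 115 = 1426 mg
C₀ = Dose / Vd = 1426 / 122 = 11.69 mg/L
k = ln2 / t½ = 0.693147 / 45.3 = 0.01530 h⁻¹
C = C₀ · e^(−k·t) = 11.69 × e^(−0.01530 × 162)
  = 11.69 × 0.08386 = 0.9803 mg/L
(0.9803 mg/L = 0.9803 µg/mL)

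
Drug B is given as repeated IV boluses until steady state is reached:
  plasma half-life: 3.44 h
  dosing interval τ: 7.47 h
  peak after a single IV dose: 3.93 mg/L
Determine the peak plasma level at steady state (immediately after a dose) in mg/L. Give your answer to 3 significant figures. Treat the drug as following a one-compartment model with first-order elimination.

5.05 mg/L

k = ln2 / t½ = 0.693147 / 3.44 = 0.2015 h⁻¹
e^(−kτ) = e^(−0.2015 × 7.47) = 0.2220
Accumulation ratio R = 1 / (1 − e^(−kτ)) = 1 / (1 − 0.2220) = 1.285
Steady-state peak = C₀ × R = 3.93 × 1.285 = 5.050 mg/L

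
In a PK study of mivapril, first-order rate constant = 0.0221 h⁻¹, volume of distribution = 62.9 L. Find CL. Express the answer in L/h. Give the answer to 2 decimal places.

CL = k × Vd = 0.0221 × 62.9 = 1.390 L/h

1.39 L/h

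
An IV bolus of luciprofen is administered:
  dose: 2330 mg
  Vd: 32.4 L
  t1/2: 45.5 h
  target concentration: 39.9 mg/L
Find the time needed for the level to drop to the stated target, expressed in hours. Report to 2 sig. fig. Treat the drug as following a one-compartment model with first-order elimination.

39 h

C₀ = Dose / Vd = 2330 / 32.4 = 71.91 mg/L
k = ln2 / t½ = 0.693147 / 45.5 = 0.01523 h⁻¹
t = ln(C₀ / C) / k = ln(71.91 / 39.9) / 0.01523
  = ln(1.802) / 0.01523 = 0.5889 / 0.01523 = 38.67 h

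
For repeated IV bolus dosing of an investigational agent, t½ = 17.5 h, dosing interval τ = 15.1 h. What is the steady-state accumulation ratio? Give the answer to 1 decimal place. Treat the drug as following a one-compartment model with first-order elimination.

k = ln2 / t½ = 0.693147 / 17.5 = 0.03961 h⁻¹
e^(−kτ) = e^(−0.03961 × 15.1) = 0.5498
Accumulation ratio R = 1 / (1 − e^(−kτ)) = 1 / (1 − 0.5498) = 2.221

2.2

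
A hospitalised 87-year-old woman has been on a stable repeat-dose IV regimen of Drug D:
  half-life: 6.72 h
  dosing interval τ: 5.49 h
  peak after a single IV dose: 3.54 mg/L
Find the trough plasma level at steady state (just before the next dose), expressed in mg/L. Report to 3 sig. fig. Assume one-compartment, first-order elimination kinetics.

k = ln2 / t½ = 0.693147 / 6.72 = 0.1031 h⁻¹
e^(−kτ) = e^(−0.1031 × 5.49) = 0.5678
Accumulation ratio R = 1 / (1 − e^(−kτ)) = 1 / (1 − 0.5678) = 2.314
Steady-state trough = C₀ × R × e^(−kτ) = 3.54 × 2.314 × 0.5678 = 4.651 mg/L

4.65 mg/L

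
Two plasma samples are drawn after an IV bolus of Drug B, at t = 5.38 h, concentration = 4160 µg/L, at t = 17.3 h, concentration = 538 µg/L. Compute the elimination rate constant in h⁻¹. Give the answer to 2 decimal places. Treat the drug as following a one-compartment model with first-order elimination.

k = ln(C₁/C₂) / (t₂ − t₁) = ln(4160/538) / (17.3 − 5.38)
  = 2.045 / 11.92 = 0.1716 h⁻¹

0.17 h⁻¹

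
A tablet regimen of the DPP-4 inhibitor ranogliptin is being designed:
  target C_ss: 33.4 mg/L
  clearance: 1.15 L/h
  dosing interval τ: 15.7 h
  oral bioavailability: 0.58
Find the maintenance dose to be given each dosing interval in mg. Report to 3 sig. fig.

At steady state, F × (Dose/τ) = Css × CL.
Dose = Css × CL × τ / F = 33.4 × 1.150 × 15.7 / 0.58 = 1040 mg

1040 mg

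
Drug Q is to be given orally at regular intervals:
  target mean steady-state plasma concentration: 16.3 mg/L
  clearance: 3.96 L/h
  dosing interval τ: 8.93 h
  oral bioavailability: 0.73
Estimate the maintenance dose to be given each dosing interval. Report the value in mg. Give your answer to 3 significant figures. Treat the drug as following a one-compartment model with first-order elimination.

At steady state, F × (Dose/τ) = Css × CL.
Dose = Css × CL × τ / F = 16.3 × 3.960 × 8.93 / 0.73 = 789.6 mg

790 mg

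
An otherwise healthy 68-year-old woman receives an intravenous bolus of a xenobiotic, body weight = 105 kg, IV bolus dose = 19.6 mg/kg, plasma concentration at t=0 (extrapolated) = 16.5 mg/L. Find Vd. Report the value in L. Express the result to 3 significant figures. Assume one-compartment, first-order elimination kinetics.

Dose = 19.6 × 105 = 2058 mg
Vd = Dose / C₀ = 2058 / 16.5 = 124.7 L

125 L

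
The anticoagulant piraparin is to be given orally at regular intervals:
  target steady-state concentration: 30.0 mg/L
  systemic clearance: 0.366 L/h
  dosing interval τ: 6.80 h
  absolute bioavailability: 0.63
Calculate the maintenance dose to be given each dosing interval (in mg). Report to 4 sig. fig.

118.5 mg

At steady state, F × (Dose/τ) = Css × CL.
Dose = Css × CL × τ / F = 30.0 × 0.3660 × 6.80 / 0.63 = 118.5 mg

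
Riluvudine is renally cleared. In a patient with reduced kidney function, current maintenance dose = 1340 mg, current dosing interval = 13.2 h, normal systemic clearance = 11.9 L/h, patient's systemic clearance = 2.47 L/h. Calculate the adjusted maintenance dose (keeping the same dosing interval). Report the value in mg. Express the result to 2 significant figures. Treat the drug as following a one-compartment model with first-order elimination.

To keep the same average steady-state level, dosing rate must scale with clearance.
CL ratio = 2.47 / 11.9 = 0.2076
New dose (same interval) = 1340 × 0.2076 = 278.2 mg

280 mg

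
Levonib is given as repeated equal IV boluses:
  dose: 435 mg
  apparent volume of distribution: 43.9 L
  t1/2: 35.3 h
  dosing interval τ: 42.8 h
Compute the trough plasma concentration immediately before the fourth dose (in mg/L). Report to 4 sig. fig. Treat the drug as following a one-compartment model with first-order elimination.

6.917 mg/L

C₀ per dose = Dose / Vd = 435 / 43.9 = 9.909 mg/L
k = ln2 / t½ = 0.693147 / 35.3 = 0.01964 h⁻¹
Fraction remaining after one interval: r = e^(−kτ) = e^(−0.01964 × 42.8) = 0.4315
Before dose 4, 3 doses have been given (aged 1τ, 2τ, 3τ).
C_trough = C₀ × (r + r² + … + r^3) = C₀ × r(1−r^3)/(1−r)
        = 9.909 × 0.4315 × (1 − 0.08034) / (1 − 0.4315) = 6.917 mg/L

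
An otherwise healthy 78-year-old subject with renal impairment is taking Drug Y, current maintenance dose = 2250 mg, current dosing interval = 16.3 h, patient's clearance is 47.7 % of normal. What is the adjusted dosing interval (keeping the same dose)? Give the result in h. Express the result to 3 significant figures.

To keep the same average steady-state level, dosing rate must scale with clearance.
CL ratio = 47.7 / 100 = 0.4770
New interval (same dose) = 16.3 / 0.4770 = 34.17 h

34.2 h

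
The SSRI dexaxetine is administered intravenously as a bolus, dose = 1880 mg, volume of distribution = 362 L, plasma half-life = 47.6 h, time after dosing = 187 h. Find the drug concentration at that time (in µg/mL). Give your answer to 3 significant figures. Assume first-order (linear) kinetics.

0.341 µg/mL

C₀ = Dose / Vd = 1880 / 362 = 5.193 mg/L
k = ln2 / t½ = 0.693147 / 47.6 = 0.01456 h⁻¹
C = C₀ · e^(−k·t) = 5.193 × e^(−0.01456 × 187)
  = 5.193 × 0.06570 = 0.3412 mg/L
(0.3412 mg/L = 0.3412 µg/mL)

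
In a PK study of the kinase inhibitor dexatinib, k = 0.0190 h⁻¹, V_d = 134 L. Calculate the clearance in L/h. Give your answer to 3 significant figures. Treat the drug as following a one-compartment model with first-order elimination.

CL = k × Vd = 0.0190 × 134 = 2.546 L/h

2.55 L/h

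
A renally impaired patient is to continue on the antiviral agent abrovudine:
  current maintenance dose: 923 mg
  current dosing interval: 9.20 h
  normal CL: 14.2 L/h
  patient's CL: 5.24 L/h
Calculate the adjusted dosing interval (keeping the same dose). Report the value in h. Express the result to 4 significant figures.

24.93 h

To keep the same average steady-state level, dosing rate must scale with clearance.
CL ratio = 5.24 / 14.2 = 0.3690
New interval (same dose) = 9.20 / 0.3690 = 24.93 h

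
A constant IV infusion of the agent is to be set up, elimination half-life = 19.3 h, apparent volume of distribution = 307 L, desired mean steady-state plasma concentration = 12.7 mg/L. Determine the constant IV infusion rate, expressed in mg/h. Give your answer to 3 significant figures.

140 mg/h

k = ln2 / t½ = 0.693147 / 19.3 = 0.03591 h⁻¹
CL = k × Vd = 0.03591 × 307 = 11.02 L/h
At steady state, infusion rate R₀ = Css × CL = 12.7 × 11.02 = 140.0 mg/h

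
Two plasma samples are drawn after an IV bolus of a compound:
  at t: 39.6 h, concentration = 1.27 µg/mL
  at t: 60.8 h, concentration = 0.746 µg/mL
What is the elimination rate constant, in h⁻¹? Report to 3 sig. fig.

0.0251 h⁻¹

k = ln(C₁/C₂) / (t₂ − t₁) = ln(1.27/0.746) / (60.8 − 39.6)
  = 0.5320 / 21.20 = 0.02509 h⁻¹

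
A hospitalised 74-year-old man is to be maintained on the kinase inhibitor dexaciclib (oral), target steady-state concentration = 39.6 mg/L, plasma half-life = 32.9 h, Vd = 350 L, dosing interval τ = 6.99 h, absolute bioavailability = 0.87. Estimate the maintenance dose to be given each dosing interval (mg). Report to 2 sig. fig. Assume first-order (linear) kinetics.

2300 mg

k = ln2 / t½ = 0.693147 / 32.9 = 0.02107 h⁻¹
CL = k × Vd = 0.02107 × 350 = 7.375 L/h
At steady state, F × (Dose/τ) = Css × CL.
Dose = Css × CL × τ / F = 39.6 × 7.375 × 6.99 / 0.87 = 2346 mg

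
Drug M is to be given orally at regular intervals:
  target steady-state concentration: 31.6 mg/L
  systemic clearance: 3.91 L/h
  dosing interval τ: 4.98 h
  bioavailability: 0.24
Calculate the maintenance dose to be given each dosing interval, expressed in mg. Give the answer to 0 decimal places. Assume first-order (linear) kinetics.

2564 mg

At steady state, F × (Dose/τ) = Css × CL.
Dose = Css × CL × τ / F = 31.6 × 3.910 × 4.98 / 0.24 = 2564 mg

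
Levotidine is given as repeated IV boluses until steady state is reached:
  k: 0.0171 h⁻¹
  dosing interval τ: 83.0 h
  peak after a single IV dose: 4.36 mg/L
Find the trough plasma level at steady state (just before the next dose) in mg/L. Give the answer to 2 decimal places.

e^(−kτ) = e^(−0.01710 × 83.0) = 0.2419
Accumulation ratio R = 1 / (1 − e^(−kτ)) = 1 / (1 − 0.2419) = 1.319
Steady-state trough = C₀ × R × e^(−kτ) = 4.36 × 1.319 × 0.2419 = 1.391 mg/L

1.39 mg/L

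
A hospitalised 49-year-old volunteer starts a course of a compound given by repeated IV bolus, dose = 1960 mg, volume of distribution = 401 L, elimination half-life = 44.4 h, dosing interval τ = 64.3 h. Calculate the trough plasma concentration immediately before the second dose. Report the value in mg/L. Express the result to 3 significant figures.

C₀ per dose = Dose / Vd = 1960 / 401 = 4.888 mg/L
k = ln2 / t½ = 0.693147 / 44.4 = 0.01561 h⁻¹
Fraction remaining after one interval: r = e^(−kτ) = e^(−0.01561 × 64.3) = 0.3665
Before dose 2, 1 dose has been given (aged 1τ).
C_trough = C₀ × r = 4.888 × 0.3665 = 1.791 mg/L

1.79 mg/L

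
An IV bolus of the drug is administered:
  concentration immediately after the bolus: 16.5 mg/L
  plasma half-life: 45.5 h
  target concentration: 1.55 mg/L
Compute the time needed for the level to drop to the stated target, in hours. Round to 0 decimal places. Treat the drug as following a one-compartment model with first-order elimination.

155 h

k = ln2 / t½ = 0.693147 / 45.5 = 0.01523 h⁻¹
t = ln(C₀ / C) / k = ln(16.50 / 1.55) / 0.01523
  = ln(10.65) / 0.01523 = 2.366 / 0.01523 = 155.4 h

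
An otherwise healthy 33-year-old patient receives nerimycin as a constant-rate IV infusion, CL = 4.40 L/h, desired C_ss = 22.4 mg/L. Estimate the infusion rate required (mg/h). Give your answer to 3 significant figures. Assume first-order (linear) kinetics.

At steady state, infusion rate R₀ = Css × CL = 22.4 × 4.400 = 98.56 mg/h

98.6 mg/h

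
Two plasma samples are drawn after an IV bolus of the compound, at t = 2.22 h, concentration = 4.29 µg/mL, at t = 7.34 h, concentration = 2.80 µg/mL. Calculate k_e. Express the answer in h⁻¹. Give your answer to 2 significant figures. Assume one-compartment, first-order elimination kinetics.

0.083 h⁻¹

k = ln(C₁/C₂) / (t₂ − t₁) = ln(4.29/2.80) / (7.34 − 2.22)
  = 0.4267 / 5.120 = 0.08334 h⁻¹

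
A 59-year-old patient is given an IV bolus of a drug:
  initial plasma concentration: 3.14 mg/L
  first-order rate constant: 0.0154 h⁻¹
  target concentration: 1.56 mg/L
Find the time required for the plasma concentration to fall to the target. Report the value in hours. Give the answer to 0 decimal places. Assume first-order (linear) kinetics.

t = ln(C₀ / C) / k = ln(3.140 / 1.56) / 0.01540
  = ln(2.013) / 0.01540 = 0.6996 / 0.01540 = 45.43 h

45 h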